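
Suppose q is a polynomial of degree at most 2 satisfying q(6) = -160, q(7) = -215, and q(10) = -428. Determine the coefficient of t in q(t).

-3

Write q(t) = at^2 + bt + c. Substituting each data point gives a linear system:
  36a + 6b + c = -160
  49a + 7b + c = -215
  100a + 10b + c = -428
Solving the system yields a = -4, b = -3, c = 2.
So q(t) = -4t^2 - 3t + 2.
The coefficient of t is -3.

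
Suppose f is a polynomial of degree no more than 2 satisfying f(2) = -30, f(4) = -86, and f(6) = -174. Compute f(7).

-230

Using the Lagrange interpolation formula with nodes 2, 4, 6:
  L_0(t) = (t - 4)(t - 6) / 8
  L_1(t) = (t - 2)(t - 6) / -4
  L_2(t) = (t - 2)(t - 4) / 8
Then f(t) = -30·L_0(t) - 86·L_1(t) - 174·L_2(t).
Expanding and collecting terms gives f(t) = -4t² - 4t - 6.
Evaluating at t = 7: f(7) = -230.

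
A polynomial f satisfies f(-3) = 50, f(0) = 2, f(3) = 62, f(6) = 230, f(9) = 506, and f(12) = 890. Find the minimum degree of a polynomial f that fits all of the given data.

2

Forward differences of the values at n = -3, 0, 3, 6, 9, 12:
  f  : 50  2  62  230  506  890
  Δ  : -48  60  168  276  384
  Δ^2: 108  108  108  108
  Δ^3: 0  0  0
  Δ^4: 0  0
  Δ^5: 0
The second differences are constant (108) and nonzero, while all higher differences vanish, so the minimal degree is 2.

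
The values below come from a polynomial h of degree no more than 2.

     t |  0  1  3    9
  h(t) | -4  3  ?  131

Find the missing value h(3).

23

The 3 known points determine the degree-2 polynomial uniquely.
Write h(t) = at^2 + bt + c. Substituting each data point gives a linear system:
  c = -4
  a + b + c = 3
  81a + 9b + c = 131
Solving the system yields a = 1, b = 6, c = -4.
So h(t) = t² + 6t - 4.
Then h(3) = 23.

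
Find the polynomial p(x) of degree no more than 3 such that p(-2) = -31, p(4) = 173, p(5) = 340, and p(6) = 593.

Write p(x) = ax^3 + bx^2 + cx + d. Substituting each data point gives a linear system:
  -8a + 4b - 2c + d = -31
  64a + 16b + 4c + d = 173
  125a + 25b + 5c + d = 340
  216a + 36b + 6c + d = 593
Solving the system yields a = 3, b = -2, c = 2, d = 5.
So p(x) = 3x^3 - 2x^2 + 2x + 5.
Check: p(5) = 340. ✓

p(x) = 3x^3 - 2x^2 + 2x + 5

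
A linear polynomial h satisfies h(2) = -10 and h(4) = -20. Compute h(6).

-30

Using the Lagrange interpolation formula with nodes 2, 4:
  L_0(s) = (s - 4) / -2
  L_1(s) = (s - 2) / 2
Then h(s) = -10·L_0(s) - 20·L_1(s).
Expanding and collecting terms gives h(s) = -5s.
Evaluating at s = 6: h(6) = -30.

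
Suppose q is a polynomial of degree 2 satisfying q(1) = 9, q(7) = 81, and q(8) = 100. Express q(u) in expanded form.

Write q(u) = au^2 + bu + c. Substituting each data point gives a linear system:
  a + b + c = 9
  49a + 7b + c = 81
  64a + 8b + c = 100
Solving the system yields a = 1, b = 4, c = 4.
So q(u) = u^2 + 4u + 4.
Check: q(8) = 100. ✓

q(u) = u^2 + 4u + 4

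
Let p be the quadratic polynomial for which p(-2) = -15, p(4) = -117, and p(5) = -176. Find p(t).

Write p(t) = at^2 + bt + c. Substituting each data point gives a linear system:
  4a - 2b + c = -15
  16a + 4b + c = -117
  25a + 5b + c = -176
Solving the system yields a = -6, b = -5, c = -1.
So p(t) = -6t^2 - 5t - 1.
Check: p(5) = -176. ✓

p(t) = -6t^2 - 5t - 1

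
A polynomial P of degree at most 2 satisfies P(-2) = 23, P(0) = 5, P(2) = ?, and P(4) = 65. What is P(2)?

The 3 known points determine the degree-2 polynomial uniquely.
Write P(n) = an^2 + bn + c. Substituting each data point gives a linear system:
  4a - 2b + c = 23
  c = 5
  16a + 4b + c = 65
Solving the system yields a = 4, b = -1, c = 5.
So P(n) = 4n^2 - n + 5.
Then P(2) = 19.

19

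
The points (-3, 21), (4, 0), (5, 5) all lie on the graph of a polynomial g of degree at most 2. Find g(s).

Using the Lagrange interpolation formula with nodes -3, 4, 5:
  L_0(s) = (s - 4)(s - 5) / 56
  L_1(s) = (s + 3)(s - 5) / -7
  L_2(s) = (s + 3)(s - 4) / 8
Then g(s) = 21·L_0(s) + 0·L_1(s) + 5·L_2(s).
Expanding and collecting terms gives g(s) = s^2 - 4s.
Check: g(5) = 5. ✓

g(s) = s^2 - 4s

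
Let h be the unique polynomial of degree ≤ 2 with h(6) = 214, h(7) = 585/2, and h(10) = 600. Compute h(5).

Write h(x) = ax^2 + bx + c. Substituting each data point gives a linear system:
  36a + 6b + c = 214
  49a + 7b + c = 585/2
  100a + 10b + c = 600
Solving the system yields a = 6, b = 1/2, c = -5.
So h(x) = 6x^2 + (1/2)x - 5.
Then h(5) = 295/2.

295/2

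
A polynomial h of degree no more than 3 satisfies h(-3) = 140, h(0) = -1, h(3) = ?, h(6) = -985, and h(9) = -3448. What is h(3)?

On equispaced nodes a degree-3 polynomial has vanishing fourth forward difference, so
  h(-3) - 4·h(0) + 6·h(3) - 4·h(6) + h(9) = 0.
Substituting the known values and solving for h(3):
  6·h(3) = -636
  h(3) = -106.

-106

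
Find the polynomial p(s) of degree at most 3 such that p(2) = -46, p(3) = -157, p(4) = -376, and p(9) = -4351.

p(s) = -6s^3 + 3s - 4

Write p(s) = as^3 + bs^2 + cs + d. Substituting each data point gives a linear system:
  8a + 4b + 2c + d = -46
  27a + 9b + 3c + d = -157
  64a + 16b + 4c + d = -376
  729a + 81b + 9c + d = -4351
Solving the system yields a = -6, b = 0, c = 3, d = -4.
So p(s) = -6s³ + 3s - 4.
Check: p(3) = -157. ✓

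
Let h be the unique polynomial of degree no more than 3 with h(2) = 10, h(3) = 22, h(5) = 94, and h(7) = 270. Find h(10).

Using the Lagrange interpolation formula with nodes 2, 3, 5, 7:
  L_0(u) = (u - 3)(u - 5)(u - 7) / -15
  L_1(u) = (u - 2)(u - 5)(u - 7) / 8
  L_2(u) = (u - 2)(u - 3)(u - 7) / -12
  L_3(u) = (u - 2)(u - 3)(u - 5) / 40
Then h(u) = 10·L_0(u) + 22·L_1(u) + 94·L_2(u) + 270·L_3(u).
Expanding and collecting terms gives h(u) = u³ - 2u² + 3u + 4.
Evaluating at u = 10: h(10) = 834.

834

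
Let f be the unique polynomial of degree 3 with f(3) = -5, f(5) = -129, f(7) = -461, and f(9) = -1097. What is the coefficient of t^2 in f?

4

Write f(t) = at^3 + bt^2 + ct + d. Substituting each data point gives a linear system:
  27a + 9b + 3c + d = -5
  125a + 25b + 5c + d = -129
  343a + 49b + 7c + d = -461
  729a + 81b + 9c + d = -1097
Solving the system yields a = -2, b = 4, c = 4, d = 1.
So f(t) = -2t³ + 4t² + 4t + 1.
The coefficient of t^2 is 4.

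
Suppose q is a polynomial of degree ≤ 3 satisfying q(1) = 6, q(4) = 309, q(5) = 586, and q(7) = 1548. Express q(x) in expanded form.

q(x) = 4x^3 + 4x^2 - 3x + 1

Using the Lagrange interpolation formula with nodes 1, 4, 5, 7:
  L_0(x) = (x - 4)(x - 5)(x - 7) / -72
  L_1(x) = (x - 1)(x - 5)(x - 7) / 9
  L_2(x) = (x - 1)(x - 4)(x - 7) / -8
  L_3(x) = (x - 1)(x - 4)(x - 5) / 36
Then q(x) = 6·L_0(x) + 309·L_1(x) + 586·L_2(x) + 1548·L_3(x).
Expanding and collecting terms gives q(x) = 4x^3 + 4x^2 - 3x + 1.
Check: q(1) = 6. ✓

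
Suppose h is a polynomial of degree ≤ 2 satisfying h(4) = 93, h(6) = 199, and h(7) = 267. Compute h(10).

531

Write h(t) = at^2 + bt + c. Substituting each data point gives a linear system:
  16a + 4b + c = 93
  36a + 6b + c = 199
  49a + 7b + c = 267
Solving the system yields a = 5, b = 3, c = 1.
So h(t) = 5t^2 + 3t + 1.
Then h(10) = 531.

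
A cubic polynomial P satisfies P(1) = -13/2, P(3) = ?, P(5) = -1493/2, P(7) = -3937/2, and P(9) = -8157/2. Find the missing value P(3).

The 4 known points determine the degree-3 polynomial uniquely.
Write P(n) = an^3 + bn^2 + cn + d. Substituting each data point gives a linear system:
  a + b + c + d = -13/2
  125a + 25b + 5c + d = -1493/2
  343a + 49b + 7c + d = -3937/2
  729a + 81b + 9c + d = -8157/2
Solving the system yields a = -5, b = -6, c = 6, d = -3/2.
So P(n) = -5n^3 - 6n^2 + 6n - 3/2.
Then P(3) = -345/2.

-345/2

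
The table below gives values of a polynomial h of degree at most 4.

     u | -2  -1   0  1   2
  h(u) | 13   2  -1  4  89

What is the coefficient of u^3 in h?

6

Write h(u) = au^4 + bu^3 + cu^2 + du + e. Substituting each data point gives a linear system:
  16a - 8b + 4c - 2d + e = 13
  a - b + c - d + e = 2
  e = -1
  a + b + c + d + e = 4
  16a + 8b + 4c + 2d + e = 89
Solving the system yields a = 3, b = 6, c = 1, d = -5, e = -1.
So h(u) = 3u^4 + 6u^3 + u^2 - 5u - 1.
The coefficient of u^3 is 6.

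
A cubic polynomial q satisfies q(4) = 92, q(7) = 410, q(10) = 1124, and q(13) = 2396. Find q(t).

Using the Lagrange interpolation formula with nodes 4, 7, 10, 13:
  L_0(t) = (t - 7)(t - 10)(t - 13) / -162
  L_1(t) = (t - 4)(t - 10)(t - 13) / 54
  L_2(t) = (t - 4)(t - 7)(t - 13) / -54
  L_3(t) = (t - 4)(t - 7)(t - 10) / 162
Then q(t) = 92·L_0(t) + 410·L_1(t) + 1124·L_2(t) + 2396·L_3(t).
Expanding and collecting terms gives q(t) = t^3 + t^2 + 2t + 4.
Check: q(10) = 1124. ✓

q(t) = t^3 + t^2 + 2t + 4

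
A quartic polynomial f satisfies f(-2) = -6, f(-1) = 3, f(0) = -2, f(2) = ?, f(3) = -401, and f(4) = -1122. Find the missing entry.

-102

The 5 known points determine the degree-4 polynomial uniquely.
Write f(t) = at^4 + bt^3 + ct^2 + dt + e. Substituting each data point gives a linear system:
  16a - 8b + 4c - 2d + e = -6
  a - b + c - d + e = 3
  e = -2
  81a + 27b + 9c + 3d + e = -401
  256a + 64b + 16c + 4d + e = -1122
Solving the system yields a = -3, b = -5, c = -1, d = -4, e = -2.
So f(t) = -3t^4 - 5t^3 - t^2 - 4t - 2.
Then f(2) = -102.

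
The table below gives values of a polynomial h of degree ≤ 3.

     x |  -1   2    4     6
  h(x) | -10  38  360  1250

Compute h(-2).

Write h(x) = ax^3 + bx^2 + cx + d. Substituting each data point gives a linear system:
  -a + b - c + d = -10
  8a + 4b + 2c + d = 38
  64a + 16b + 4c + d = 360
  216a + 36b + 6c + d = 1250
Solving the system yields a = 6, b = -1, c = -1, d = -4.
So h(x) = 6x^3 - x^2 - x - 4.
Then h(-2) = -54.

-54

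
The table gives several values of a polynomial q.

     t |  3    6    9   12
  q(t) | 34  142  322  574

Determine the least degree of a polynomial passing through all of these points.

2

Forward differences of the values at t = 3, 6, 9, 12:
  q  : 34  142  322  574
  Δ  : 108  180  252
  Δ^2: 72  72
  Δ^3: 0
The second differences are constant (72) and nonzero, while all higher differences vanish, so the minimal degree is 2.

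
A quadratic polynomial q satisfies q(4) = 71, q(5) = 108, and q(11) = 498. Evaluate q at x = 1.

Write q(x) = ax^2 + bx + c. Substituting each data point gives a linear system:
  16a + 4b + c = 71
  25a + 5b + c = 108
  121a + 11b + c = 498
Solving the system yields a = 4, b = 1, c = 3.
So q(x) = 4x^2 + x + 3.
Then q(1) = 8.

8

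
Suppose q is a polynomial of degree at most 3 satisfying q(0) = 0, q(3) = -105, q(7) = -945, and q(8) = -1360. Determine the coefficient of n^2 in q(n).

-5

Write q(n) = an^3 + bn^2 + cn + d. Substituting each data point gives a linear system:
  d = 0
  27a + 9b + 3c + d = -105
  343a + 49b + 7c + d = -945
  512a + 64b + 8c + d = -1360
Solving the system yields a = -2, b = -5, c = -2, d = 0.
So q(n) = -2n³ - 5n² - 2n.
The coefficient of n^2 is -5.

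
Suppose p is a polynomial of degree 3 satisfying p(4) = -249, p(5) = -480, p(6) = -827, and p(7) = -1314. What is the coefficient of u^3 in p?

-4

Write p(u) = au^3 + bu^2 + cu + d. Substituting each data point gives a linear system:
  64a + 16b + 4c + d = -249
  125a + 25b + 5c + d = -480
  216a + 36b + 6c + d = -827
  343a + 49b + 7c + d = -1314
Solving the system yields a = -4, b = 2, c = -5, d = -5.
So p(u) = -4u^3 + 2u^2 - 5u - 5.
The leading coefficient is -4.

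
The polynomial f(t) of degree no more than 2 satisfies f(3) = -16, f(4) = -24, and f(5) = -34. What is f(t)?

Write f(t) = at^2 + bt + c. Substituting each data point gives a linear system:
  9a + 3b + c = -16
  16a + 4b + c = -24
  25a + 5b + c = -34
Solving the system yields a = -1, b = -1, c = -4.
So f(t) = -t^2 - t - 4.
Check: f(5) = -34. ✓

f(t) = -t^2 - t - 4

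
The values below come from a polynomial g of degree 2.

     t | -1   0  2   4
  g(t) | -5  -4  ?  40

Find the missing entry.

10

The 3 known points determine the degree-2 polynomial uniquely.
Write g(t) = at^2 + bt + c. Substituting each data point gives a linear system:
  a - b + c = -5
  c = -4
  16a + 4b + c = 40
Solving the system yields a = 2, b = 3, c = -4.
So g(t) = 2t^2 + 3t - 4.
Then g(2) = 10.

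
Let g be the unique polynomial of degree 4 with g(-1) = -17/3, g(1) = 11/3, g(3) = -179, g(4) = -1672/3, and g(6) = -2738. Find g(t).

g(t) = -2t^4 - (1/3)t^3 - 3t^2 + 5t + 4

Using the Lagrange interpolation formula with nodes -1, 1, 3, 4, 6:
  L_0(t) = (t - 1)(t - 3)(t - 4)(t - 6) / 280
  L_1(t) = (t + 1)(t - 3)(t - 4)(t - 6) / -60
  L_2(t) = (t + 1)(t - 1)(t - 4)(t - 6) / 24
  L_3(t) = (t + 1)(t - 1)(t - 3)(t - 6) / -30
  L_4(t) = (t + 1)(t - 1)(t - 3)(t - 4) / 210
Then g(t) = -17/3·L_0(t) + 11/3·L_1(t) - 179·L_2(t) - 1672/3·L_3(t) - 2738·L_4(t).
Expanding and collecting terms gives g(t) = -2t^4 - (1/3)t^3 - 3t^2 + 5t + 4.
Check: g(1) = 11/3. ✓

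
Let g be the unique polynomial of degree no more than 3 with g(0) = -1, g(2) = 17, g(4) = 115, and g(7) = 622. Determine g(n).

Write g(n) = an^3 + bn^2 + cn + d. Substituting each data point gives a linear system:
  d = -1
  8a + 4b + 2c + d = 17
  64a + 16b + 4c + d = 115
  343a + 49b + 7c + d = 622
Solving the system yields a = 2, b = -2, c = 5, d = -1.
So g(n) = 2n³ - 2n² + 5n - 1.
Check: g(2) = 17. ✓

g(n) = 2n^3 - 2n^2 + 5n - 1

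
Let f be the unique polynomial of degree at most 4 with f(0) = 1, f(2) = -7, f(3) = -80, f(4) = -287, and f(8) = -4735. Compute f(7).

Using the Lagrange interpolation formula with nodes 0, 2, 3, 4, 8:
  L_0(t) = (t - 2)(t - 3)(t - 4)(t - 8) / 192
  L_1(t) = t(t - 3)(t - 4)(t - 8) / -24
  L_2(t) = t(t - 2)(t - 4)(t - 8) / 15
  L_3(t) = t(t - 2)(t - 3)(t - 8) / -32
  L_4(t) = t(t - 2)(t - 3)(t - 4) / 960
Then f(t) = 1·L_0(t) - 7·L_1(t) - 80·L_2(t) - 287·L_3(t) - 4735·L_4(t).
Expanding and collecting terms gives f(t) = -t⁴ - 2t³ + 6t² + 1.
Evaluating at t = 7: f(7) = -2792.

-2792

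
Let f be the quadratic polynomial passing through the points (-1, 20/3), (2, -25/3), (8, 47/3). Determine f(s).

Using the Lagrange interpolation formula with nodes -1, 2, 8:
  L_0(s) = (s - 2)(s - 8) / 27
  L_1(s) = (s + 1)(s - 8) / -18
  L_2(s) = (s + 1)(s - 2) / 54
Then f(s) = 20/3·L_0(s) - 25/3·L_1(s) + 47/3·L_2(s).
Expanding and collecting terms gives f(s) = s² - 6s - 1/3.
Check: f(-1) = 20/3. ✓

f(s) = s^2 - 6s - 1/3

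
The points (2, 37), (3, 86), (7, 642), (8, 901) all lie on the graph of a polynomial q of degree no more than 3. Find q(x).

Write q(x) = ax^3 + bx^2 + cx + d. Substituting each data point gives a linear system:
  8a + 4b + 2c + d = 37
  27a + 9b + 3c + d = 86
  343a + 49b + 7c + d = 642
  512a + 64b + 8c + d = 901
Solving the system yields a = 1, b = 6, c = 0, d = 5.
So q(x) = x^3 + 6x^2 + 5.
Check: q(8) = 901. ✓

q(x) = x^3 + 6x^2 + 5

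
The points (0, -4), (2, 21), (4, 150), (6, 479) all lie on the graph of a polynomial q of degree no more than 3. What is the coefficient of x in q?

Write q(x) = ax^3 + bx^2 + cx + d. Substituting each data point gives a linear system:
  d = -4
  8a + 4b + 2c + d = 21
  64a + 16b + 4c + d = 150
  216a + 36b + 6c + d = 479
Solving the system yields a = 2, b = 1, c = 5/2, d = -4.
So q(x) = 2x^3 + x^2 + (5/2)x - 4.
The coefficient of x is 5/2.

5/2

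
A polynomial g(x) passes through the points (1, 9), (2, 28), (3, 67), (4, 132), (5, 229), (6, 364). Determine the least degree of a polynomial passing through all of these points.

Forward differences of the values at x = 1, 2, 3, 4, 5, 6:
  g  : 9  28  67  132  229  364
  Δ  : 19  39  65  97  135
  Δ^2: 20  26  32  38
  Δ^3: 6  6  6
  Δ^4: 0  0
  Δ^5: 0
The third differences are constant (6) and nonzero, while all higher differences vanish, so the minimal degree is 3.

3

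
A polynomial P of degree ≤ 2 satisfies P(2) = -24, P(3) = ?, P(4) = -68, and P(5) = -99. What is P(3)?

On equispaced nodes a degree-2 polynomial has vanishing third forward difference, so
  - P(2) + 3·P(3) - 3·P(4) + P(5) = 0.
Substituting the known values and solving for P(3):
  3·P(3) = -129
  P(3) = -43.

-43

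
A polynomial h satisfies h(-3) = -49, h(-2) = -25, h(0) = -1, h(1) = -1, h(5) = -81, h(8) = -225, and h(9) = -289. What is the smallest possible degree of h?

Divided differences on the nodes -3, -2, 0, 1, 5, 8, 9:
  order 0: -49  -25  -1  -1  -81  -225  -289
  order 1: 24  12  0  -20  -48  -64
  order 2: -4  -4  -4  -4  -4
  order 3: 0  0  0  0
  order 4: 0  0  0
  order 5: 0  0
  order 6: 0
The order-2 divided differences are all -4 (nonzero) and every higher order vanishes, so the data lies on a polynomial of degree exactly 2.

2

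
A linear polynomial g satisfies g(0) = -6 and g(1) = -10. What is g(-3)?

6

Write g(t) = at + b. Substituting each data point gives a linear system:
  b = -6
  a + b = -10
Solving the system yields a = -4, b = -6.
So g(t) = -4t - 6.
Then g(-3) = 6.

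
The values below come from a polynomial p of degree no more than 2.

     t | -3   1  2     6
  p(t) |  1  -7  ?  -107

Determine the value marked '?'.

The 3 known points determine the degree-2 polynomial uniquely.
Write p(t) = at^2 + bt + c. Substituting each data point gives a linear system:
  9a - 3b + c = 1
  a + b + c = -7
  36a + 6b + c = -107
Solving the system yields a = -2, b = -6, c = 1.
So p(t) = -2t² - 6t + 1.
Then p(2) = -19.

-19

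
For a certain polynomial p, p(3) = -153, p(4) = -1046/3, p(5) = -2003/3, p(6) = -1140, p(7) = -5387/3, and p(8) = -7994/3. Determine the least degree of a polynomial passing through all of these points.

3

Forward differences of the values at x = 3, 4, 5, 6, 7, 8:
  p  : -153  -1046/3  -2003/3  -1140  -5387/3  -7994/3
  Δ  : -587/3  -319  -1417/3  -1967/3  -869
  Δ^2: -370/3  -460/3  -550/3  -640/3
  Δ^3: -30  -30  -30
  Δ^4: 0  0
  Δ^5: 0
The third differences are constant (-30) and nonzero, while all higher differences vanish, so the minimal degree is 3.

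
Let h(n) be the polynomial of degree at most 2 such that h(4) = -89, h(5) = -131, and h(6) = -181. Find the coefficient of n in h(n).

-6

Write h(n) = an^2 + bn + c. Substituting each data point gives a linear system:
  16a + 4b + c = -89
  25a + 5b + c = -131
  36a + 6b + c = -181
Solving the system yields a = -4, b = -6, c = -1.
So h(n) = -4n^2 - 6n - 1.
The coefficient of n is -6.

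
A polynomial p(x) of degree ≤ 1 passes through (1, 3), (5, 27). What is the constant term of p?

-3

Write p(x) = ax + b. Substituting each data point gives a linear system:
  a + b = 3
  5a + b = 27
Solving the system yields a = 6, b = -3.
So p(x) = 6x - 3.
The constant term is -3.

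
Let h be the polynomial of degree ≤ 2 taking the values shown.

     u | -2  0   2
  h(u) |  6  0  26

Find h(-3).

21

Forward differences of the values at u = -2, 0, 2:
  h  : 6  0  26
  Δ  : -6  26
  Δ^2: 32
The second differences are constant, confirming degree 2.
Interpolating (Newton forward form) and evaluating at u = -3 gives h(-3) = 21.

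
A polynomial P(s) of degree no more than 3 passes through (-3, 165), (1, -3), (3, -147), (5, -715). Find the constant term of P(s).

Write P(s) = as^3 + bs^2 + cs + d. Substituting each data point gives a linear system:
  -27a + 9b - 3c + d = 165
  a + b + c + d = -3
  27a + 9b + 3c + d = -147
  125a + 25b + 5c + d = -715
Solving the system yields a = -6, b = 1, c = 2, d = 0.
So P(s) = -6s^3 + s^2 + 2s.
The constant term is 0.

0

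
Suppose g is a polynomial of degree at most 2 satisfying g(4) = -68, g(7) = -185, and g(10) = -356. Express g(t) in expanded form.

g(t) = -3t^2 - 6t + 4

Using the Lagrange interpolation formula with nodes 4, 7, 10:
  L_0(t) = (t - 7)(t - 10) / 18
  L_1(t) = (t - 4)(t - 10) / -9
  L_2(t) = (t - 4)(t - 7) / 18
Then g(t) = -68·L_0(t) - 185·L_1(t) - 356·L_2(t).
Expanding and collecting terms gives g(t) = -3t² - 6t + 4.
Check: g(4) = -68. ✓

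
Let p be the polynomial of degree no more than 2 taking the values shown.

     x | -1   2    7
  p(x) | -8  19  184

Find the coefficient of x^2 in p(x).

3

Write p(x) = ax^2 + bx + c. Substituting each data point gives a linear system:
  a - b + c = -8
  4a + 2b + c = 19
  49a + 7b + c = 184
Solving the system yields a = 3, b = 6, c = -5.
So p(x) = 3x^2 + 6x - 5.
The leading coefficient is 3.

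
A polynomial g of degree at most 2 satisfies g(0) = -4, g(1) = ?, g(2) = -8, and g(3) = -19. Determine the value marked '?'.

On equispaced nodes a degree-2 polynomial has vanishing third forward difference, so
  - g(0) + 3·g(1) - 3·g(2) + g(3) = 0.
Substituting the known values and solving for g(1):
  3·g(1) = -9
  g(1) = -3.

-3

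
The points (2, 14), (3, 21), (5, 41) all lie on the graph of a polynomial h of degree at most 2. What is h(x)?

Write h(x) = ax^2 + bx + c. Substituting each data point gives a linear system:
  4a + 2b + c = 14
  9a + 3b + c = 21
  25a + 5b + c = 41
Solving the system yields a = 1, b = 2, c = 6.
So h(x) = x^2 + 2x + 6.
Check: h(5) = 41. ✓

h(x) = x^2 + 2x + 6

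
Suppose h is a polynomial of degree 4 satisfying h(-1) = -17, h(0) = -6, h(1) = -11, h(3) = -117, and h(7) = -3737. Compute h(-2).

Using the Lagrange interpolation formula with nodes -1, 0, 1, 3, 7:
  L_0(s) = s(s - 1)(s - 3)(s - 7) / 64
  L_1(s) = (s + 1)(s - 1)(s - 3)(s - 7) / -21
  L_2(s) = (s + 1)s(s - 3)(s - 7) / 24
  L_3(s) = (s + 1)s(s - 1)(s - 7) / -96
  L_4(s) = (s + 1)s(s - 1)(s - 3) / 1344
Then h(s) = -17·L_0(s) - 6·L_1(s) - 11·L_2(s) - 117·L_3(s) - 3737·L_4(s).
Expanding and collecting terms gives h(s) = -2s^4 + 4s^3 - 6s^2 - s - 6.
Evaluating at s = -2: h(-2) = -92.

-92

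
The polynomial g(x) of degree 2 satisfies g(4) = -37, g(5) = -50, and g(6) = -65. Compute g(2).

-17

Write g(x) = ax^2 + bx + c. Substituting each data point gives a linear system:
  16a + 4b + c = -37
  25a + 5b + c = -50
  36a + 6b + c = -65
Solving the system yields a = -1, b = -4, c = -5.
So g(x) = -x² - 4x - 5.
Then g(2) = -17.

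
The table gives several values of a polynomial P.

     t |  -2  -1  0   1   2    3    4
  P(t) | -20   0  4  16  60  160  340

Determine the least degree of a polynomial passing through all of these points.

Forward differences of the values at t = -2, -1, 0, 1, 2, 3, 4:
  P  : -20  0  4  16  60  160  340
  Δ  : 20  4  12  44  100  180
  Δ^2: -16  8  32  56  80
  Δ^3: 24  24  24  24
  Δ^4: 0  0  0
  Δ^5: 0  0
  Δ^6: 0
The third differences are constant (24) and nonzero, while all higher differences vanish, so the minimal degree is 3.

3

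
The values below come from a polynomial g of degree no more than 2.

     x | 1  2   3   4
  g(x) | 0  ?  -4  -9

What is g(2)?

On equispaced nodes a degree-2 polynomial has vanishing third forward difference, so
  - g(1) + 3·g(2) - 3·g(3) + g(4) = 0.
Substituting the known values and solving for g(2):
  3·g(2) = -3
  g(2) = -1.

-1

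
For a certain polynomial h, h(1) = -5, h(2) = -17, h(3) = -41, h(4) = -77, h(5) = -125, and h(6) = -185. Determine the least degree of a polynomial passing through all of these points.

Forward differences of the values at s = 1, 2, 3, 4, 5, 6:
  h  : -5  -17  -41  -77  -125  -185
  Δ  : -12  -24  -36  -48  -60
  Δ^2: -12  -12  -12  -12
  Δ^3: 0  0  0
  Δ^4: 0  0
  Δ^5: 0
The second differences are constant (-12) and nonzero, while all higher differences vanish, so the minimal degree is 2.

2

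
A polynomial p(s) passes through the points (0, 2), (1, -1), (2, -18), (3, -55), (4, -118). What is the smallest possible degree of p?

3

Forward differences of the values at s = 0, 1, 2, 3, 4:
  p  : 2  -1  -18  -55  -118
  Δ  : -3  -17  -37  -63
  Δ^2: -14  -20  -26
  Δ^3: -6  -6
  Δ^4: 0
The third differences are constant (-6) and nonzero, while all higher differences vanish, so the minimal degree is 3.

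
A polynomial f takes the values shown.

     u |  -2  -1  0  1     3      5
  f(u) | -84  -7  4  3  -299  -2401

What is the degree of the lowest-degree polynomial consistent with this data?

Divided differences on the nodes -2, -1, 0, 1, 3, 5:
  order 0: -84  -7  4  3  -299  -2401
  order 1: 77  11  -1  -151  -1051
  order 2: -33  -6  -50  -225
  order 3: 9  -11  -35
  order 4: -4  -4
  order 5: 0
The order-4 divided differences are all -4 (nonzero) and every higher order vanishes, so the data lies on a polynomial of degree exactly 4.

4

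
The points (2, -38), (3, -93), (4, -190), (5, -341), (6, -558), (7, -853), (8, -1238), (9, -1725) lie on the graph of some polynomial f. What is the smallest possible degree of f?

3

Forward differences of the values at x = 2, 3, 4, 5, 6, 7, 8, 9:
  f  : -38  -93  -190  -341  -558  -853  -1238  -1725
  Δ  : -55  -97  -151  -217  -295  -385  -487
  Δ^2: -42  -54  -66  -78  -90  -102
  Δ^3: -12  -12  -12  -12  -12
  Δ^4: 0  0  0  0
  Δ^5: 0  0  0
  Δ^6: 0  0
  Δ^7: 0
The third differences are constant (-12) and nonzero, while all higher differences vanish, so the minimal degree is 3.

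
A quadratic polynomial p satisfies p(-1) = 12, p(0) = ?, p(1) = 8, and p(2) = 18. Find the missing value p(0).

6

On equispaced nodes a degree-2 polynomial has vanishing third forward difference, so
  - p(-1) + 3·p(0) - 3·p(1) + p(2) = 0.
Substituting the known values and solving for p(0):
  3·p(0) = 18
  p(0) = 6.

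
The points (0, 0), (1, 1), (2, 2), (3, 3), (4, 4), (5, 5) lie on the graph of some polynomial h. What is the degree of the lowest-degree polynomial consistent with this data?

1

Forward differences of the values at s = 0, 1, 2, 3, 4, 5:
  h  : 0  1  2  3  4  5
  Δ  : 1  1  1  1  1
  Δ^2: 0  0  0  0
  Δ^3: 0  0  0
  Δ^4: 0  0
  Δ^5: 0
The first differences are constant (1) and nonzero, while all higher differences vanish, so the minimal degree is 1.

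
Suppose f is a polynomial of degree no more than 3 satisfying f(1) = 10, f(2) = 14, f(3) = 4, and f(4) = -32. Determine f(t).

Write f(t) = at^3 + bt^2 + ct + d. Substituting each data point gives a linear system:
  a + b + c + d = 10
  8a + 4b + 2c + d = 14
  27a + 9b + 3c + d = 4
  64a + 16b + 4c + d = -32
Solving the system yields a = -2, b = 5, c = 3, d = 4.
So f(t) = -2t^3 + 5t^2 + 3t + 4.
Check: f(1) = 10. ✓

f(t) = -2t^3 + 5t^2 + 3t + 4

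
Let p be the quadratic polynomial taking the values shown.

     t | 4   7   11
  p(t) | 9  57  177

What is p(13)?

Using the Lagrange interpolation formula with nodes 4, 7, 11:
  L_0(t) = (t - 7)(t - 11) / 21
  L_1(t) = (t - 4)(t - 11) / -12
  L_2(t) = (t - 4)(t - 7) / 28
Then p(t) = 9·L_0(t) + 57·L_1(t) + 177·L_2(t).
Expanding and collecting terms gives p(t) = 2t² - 6t + 1.
Evaluating at t = 13: p(13) = 261.

261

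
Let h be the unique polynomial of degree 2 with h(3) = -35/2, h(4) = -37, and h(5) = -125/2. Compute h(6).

-94

Using the Lagrange interpolation formula with nodes 3, 4, 5:
  L_0(s) = (s - 4)(s - 5) / 2
  L_1(s) = (s - 3)(s - 5) / -1
  L_2(s) = (s - 3)(s - 4) / 2
Then h(s) = -35/2·L_0(s) - 37·L_1(s) - 125/2·L_2(s).
Expanding and collecting terms gives h(s) = -3s^2 + (3/2)s + 5.
Evaluating at s = 6: h(6) = -94.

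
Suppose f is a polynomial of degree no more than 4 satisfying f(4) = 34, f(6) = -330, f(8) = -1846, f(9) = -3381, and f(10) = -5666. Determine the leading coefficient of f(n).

-1

Write f(n) = an^4 + bn^3 + cn^2 + dn + e. Substituting each data point gives a linear system:
  256a + 64b + 16c + 4d + e = 34
  1296a + 216b + 36c + 6d + e = -330
  4096a + 512b + 64c + 8d + e = -1846
  6561a + 729b + 81c + 9d + e = -3381
  10000a + 1000b + 100c + 10d + e = -5666
Solving the system yields a = -1, b = 4, c = 4, d = -6, e = -6.
So f(n) = -n^4 + 4n^3 + 4n^2 - 6n - 6.
The leading coefficient is -1.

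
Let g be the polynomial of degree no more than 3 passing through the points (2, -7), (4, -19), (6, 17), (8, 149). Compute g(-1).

-4

Using the Lagrange interpolation formula with nodes 2, 4, 6, 8:
  L_0(x) = (x - 4)(x - 6)(x - 8) / -48
  L_1(x) = (x - 2)(x - 6)(x - 8) / 16
  L_2(x) = (x - 2)(x - 4)(x - 8) / -16
  L_3(x) = (x - 2)(x - 4)(x - 6) / 48
Then g(x) = -7·L_0(x) - 19·L_1(x) + 17·L_2(x) + 149·L_3(x).
Expanding and collecting terms gives g(x) = x³ - 6x² + 2x + 5.
Evaluating at x = -1: g(-1) = -4.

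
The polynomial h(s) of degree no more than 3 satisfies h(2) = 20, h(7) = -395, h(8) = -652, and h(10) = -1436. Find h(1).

Write h(s) = as^3 + bs^2 + cs + d. Substituting each data point gives a linear system:
  8a + 4b + 2c + d = 20
  343a + 49b + 7c + d = -395
  512a + 64b + 8c + d = -652
  1000a + 100b + 10c + d = -1436
Solving the system yields a = -2, b = 5, c = 6, d = 4.
So h(s) = -2s^3 + 5s^2 + 6s + 4.
Then h(1) = 13.

13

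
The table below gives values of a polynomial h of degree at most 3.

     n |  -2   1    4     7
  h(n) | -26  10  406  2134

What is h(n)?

h(n) = 6n^3 + 2n^2 - 4n + 6

Using the Lagrange interpolation formula with nodes -2, 1, 4, 7:
  L_0(n) = (n - 1)(n - 4)(n - 7) / -162
  L_1(n) = (n + 2)(n - 4)(n - 7) / 54
  L_2(n) = (n + 2)(n - 1)(n - 7) / -54
  L_3(n) = (n + 2)(n - 1)(n - 4) / 162
Then h(n) = -26·L_0(n) + 10·L_1(n) + 406·L_2(n) + 2134·L_3(n).
Expanding and collecting terms gives h(n) = 6n^3 + 2n^2 - 4n + 6.
Check: h(-2) = -26. ✓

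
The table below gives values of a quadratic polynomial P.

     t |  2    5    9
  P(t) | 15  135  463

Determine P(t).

Write P(t) = at^2 + bt + c. Substituting each data point gives a linear system:
  4a + 2b + c = 15
  25a + 5b + c = 135
  81a + 9b + c = 463
Solving the system yields a = 6, b = -2, c = -5.
So P(t) = 6t² - 2t - 5.
Check: P(9) = 463. ✓

P(t) = 6t^2 - 2t - 5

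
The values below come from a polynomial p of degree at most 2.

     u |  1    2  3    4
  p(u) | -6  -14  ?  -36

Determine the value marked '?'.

The 3 known points determine the degree-2 polynomial uniquely.
Write p(u) = au^2 + bu + c. Substituting each data point gives a linear system:
  a + b + c = -6
  4a + 2b + c = -14
  16a + 4b + c = -36
Solving the system yields a = -1, b = -5, c = 0.
So p(u) = -u^2 - 5u.
Then p(3) = -24.

-24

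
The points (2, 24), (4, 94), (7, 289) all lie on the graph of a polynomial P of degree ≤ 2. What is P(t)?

Write P(t) = at^2 + bt + c. Substituting each data point gives a linear system:
  4a + 2b + c = 24
  16a + 4b + c = 94
  49a + 7b + c = 289
Solving the system yields a = 6, b = -1, c = 2.
So P(t) = 6t^2 - t + 2.
Check: P(2) = 24. ✓

P(t) = 6t^2 - t + 2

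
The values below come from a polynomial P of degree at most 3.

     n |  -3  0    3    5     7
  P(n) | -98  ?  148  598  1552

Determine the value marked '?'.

The 4 known points determine the degree-3 polynomial uniquely.
Write P(n) = an^3 + bn^2 + cn + d. Substituting each data point gives a linear system:
  -27a + 9b - 3c + d = -98
  27a + 9b + 3c + d = 148
  125a + 25b + 5c + d = 598
  343a + 49b + 7c + d = 1552
Solving the system yields a = 4, b = 3, c = 5, d = -2.
So P(n) = 4n³ + 3n² + 5n - 2.
Then P(0) = -2.

-2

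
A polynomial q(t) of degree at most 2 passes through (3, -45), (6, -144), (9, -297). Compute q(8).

Write q(t) = at^2 + bt + c. Substituting each data point gives a linear system:
  9a + 3b + c = -45
  36a + 6b + c = -144
  81a + 9b + c = -297
Solving the system yields a = -3, b = -6, c = 0.
So q(t) = -3t^2 - 6t.
Then q(8) = -240.

-240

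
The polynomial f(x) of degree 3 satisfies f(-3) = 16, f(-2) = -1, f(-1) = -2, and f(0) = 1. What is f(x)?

Write f(x) = ax^3 + bx^2 + cx + d. Substituting each data point gives a linear system:
  -27a + 9b - 3c + d = 16
  -8a + 4b - 2c + d = -1
  -a + b - c + d = -2
  d = 1
Solving the system yields a = -2, b = -4, c = 1, d = 1.
So f(x) = -2x^3 - 4x^2 + x + 1.
Check: f(-2) = -1. ✓

f(x) = -2x^3 - 4x^2 + x + 1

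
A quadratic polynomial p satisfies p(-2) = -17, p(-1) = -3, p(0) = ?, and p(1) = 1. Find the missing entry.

The 3 known points determine the degree-2 polynomial uniquely.
Write p(s) = as^2 + bs + c. Substituting each data point gives a linear system:
  4a - 2b + c = -17
  a - b + c = -3
  a + b + c = 1
Solving the system yields a = -4, b = 2, c = 3.
So p(s) = -4s^2 + 2s + 3.
Then p(0) = 3.

3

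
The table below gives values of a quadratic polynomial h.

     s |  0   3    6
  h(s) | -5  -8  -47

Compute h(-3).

Write h(s) = as^2 + bs + c. Substituting each data point gives a linear system:
  c = -5
  9a + 3b + c = -8
  36a + 6b + c = -47
Solving the system yields a = -2, b = 5, c = -5.
So h(s) = -2s² + 5s - 5.
Then h(-3) = -38.

-38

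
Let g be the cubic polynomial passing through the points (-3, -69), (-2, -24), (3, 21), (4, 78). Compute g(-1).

-7

Write g(n) = an^3 + bn^2 + cn + d. Substituting each data point gives a linear system:
  -27a + 9b - 3c + d = -69
  -8a + 4b - 2c + d = -24
  27a + 9b + 3c + d = 21
  64a + 16b + 4c + d = 78
Solving the system yields a = 2, b = -2, c = -3, d = -6.
So g(n) = 2n^3 - 2n^2 - 3n - 6.
Then g(-1) = -7.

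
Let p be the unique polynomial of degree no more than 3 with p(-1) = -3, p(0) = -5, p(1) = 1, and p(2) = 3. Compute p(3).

-11

Using the Lagrange interpolation formula with nodes -1, 0, 1, 2:
  L_0(s) = s(s - 1)(s - 2) / -6
  L_1(s) = (s + 1)(s - 1)(s - 2) / 2
  L_2(s) = (s + 1)s(s - 2) / -2
  L_3(s) = (s + 1)s(s - 1) / 6
Then p(s) = -3·L_0(s) - 5·L_1(s) + 1·L_2(s) + 3·L_3(s).
Expanding and collecting terms gives p(s) = -2s³ + 4s² + 4s - 5.
Evaluating at s = 3: p(3) = -11.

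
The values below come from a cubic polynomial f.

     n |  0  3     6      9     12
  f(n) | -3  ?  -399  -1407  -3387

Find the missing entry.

On equispaced nodes a degree-3 polynomial has vanishing fourth forward difference, so
  f(0) - 4·f(3) + 6·f(6) - 4·f(9) + f(12) = 0.
Substituting the known values and solving for f(3):
  -4·f(3) = 156
  f(3) = -39.

-39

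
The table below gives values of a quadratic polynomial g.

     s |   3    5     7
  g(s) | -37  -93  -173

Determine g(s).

Write g(s) = as^2 + bs + c. Substituting each data point gives a linear system:
  9a + 3b + c = -37
  25a + 5b + c = -93
  49a + 7b + c = -173
Solving the system yields a = -3, b = -4, c = 2.
So g(s) = -3s^2 - 4s + 2.
Check: g(5) = -93. ✓

g(s) = -3s^2 - 4s + 2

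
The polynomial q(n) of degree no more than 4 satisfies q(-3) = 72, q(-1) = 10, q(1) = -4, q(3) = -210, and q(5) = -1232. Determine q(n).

Write q(n) = an^4 + bn^3 + cn^2 + dn + e. Substituting each data point gives a linear system:
  81a - 27b + 9c - 3d + e = 72
  a - b + c - d + e = 10
  a + b + c + d + e = -4
  81a + 27b + 9c + 3d + e = -210
  625a + 125b + 25c + 5d + e = -1232
Solving the system yields a = -1, b = -5, c = 1, d = -2, e = 3.
So q(n) = -n⁴ - 5n³ + n² - 2n + 3.
Check: q(5) = -1232. ✓

q(n) = -n^4 - 5n^3 + n^2 - 2n + 3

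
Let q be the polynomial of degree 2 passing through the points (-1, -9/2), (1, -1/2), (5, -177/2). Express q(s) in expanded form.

q(s) = -4s^2 + 2s + 3/2

Write q(s) = as^2 + bs + c. Substituting each data point gives a linear system:
  a - b + c = -9/2
  a + b + c = -1/2
  25a + 5b + c = -177/2
Solving the system yields a = -4, b = 2, c = 3/2.
So q(s) = -4s² + 2s + 3/2.
Check: q(5) = -177/2. ✓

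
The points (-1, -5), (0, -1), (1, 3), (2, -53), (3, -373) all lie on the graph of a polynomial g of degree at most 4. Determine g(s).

g(s) = -6s^4 + 2s^3 + 6s^2 + 2s - 1

Write g(s) = as^4 + bs^3 + cs^2 + ds + e. Substituting each data point gives a linear system:
  a - b + c - d + e = -5
  e = -1
  a + b + c + d + e = 3
  16a + 8b + 4c + 2d + e = -53
  81a + 27b + 9c + 3d + e = -373
Solving the system yields a = -6, b = 2, c = 6, d = 2, e = -1.
So g(s) = -6s^4 + 2s^3 + 6s^2 + 2s - 1.
Check: g(-1) = -5. ✓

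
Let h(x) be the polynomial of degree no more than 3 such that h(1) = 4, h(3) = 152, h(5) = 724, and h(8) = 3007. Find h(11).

Using the Lagrange interpolation formula with nodes 1, 3, 5, 8:
  L_0(x) = (x - 3)(x - 5)(x - 8) / -56
  L_1(x) = (x - 1)(x - 5)(x - 8) / 20
  L_2(x) = (x - 1)(x - 3)(x - 8) / -24
  L_3(x) = (x - 1)(x - 3)(x - 5) / 105
Then h(x) = 4·L_0(x) + 152·L_1(x) + 724·L_2(x) + 3007·L_3(x).
Expanding and collecting terms gives h(x) = 6x³ - x² - 1.
Evaluating at x = 11: h(11) = 7864.

7864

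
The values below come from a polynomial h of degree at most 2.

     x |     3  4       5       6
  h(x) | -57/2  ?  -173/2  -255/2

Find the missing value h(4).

-107/2

On equispaced nodes a degree-2 polynomial has vanishing third forward difference, so
  - h(3) + 3·h(4) - 3·h(5) + h(6) = 0.
Substituting the known values and solving for h(4):
  3·h(4) = -321/2
  h(4) = -107/2.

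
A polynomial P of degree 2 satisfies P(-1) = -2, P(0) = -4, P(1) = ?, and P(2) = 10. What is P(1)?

0

The 3 known points determine the degree-2 polynomial uniquely.
Write P(t) = at^2 + bt + c. Substituting each data point gives a linear system:
  a - b + c = -2
  c = -4
  4a + 2b + c = 10
Solving the system yields a = 3, b = 1, c = -4.
So P(t) = 3t² + t - 4.
Then P(1) = 0.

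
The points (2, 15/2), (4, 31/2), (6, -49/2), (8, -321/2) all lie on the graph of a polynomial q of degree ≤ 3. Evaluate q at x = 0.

-1/2

Forward differences of the values at x = 2, 4, 6, 8:
  q  : 15/2  31/2  -49/2  -321/2
  Δ  : 8  -40  -136
  Δ^2: -48  -96
  Δ^3: -48
The third differences are constant, confirming degree 3.
Interpolating (Newton forward form) and evaluating at x = 0 gives q(0) = -1/2.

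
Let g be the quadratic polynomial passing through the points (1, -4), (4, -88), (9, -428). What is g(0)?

Write g(n) = an^2 + bn + c. Substituting each data point gives a linear system:
  a + b + c = -4
  16a + 4b + c = -88
  81a + 9b + c = -428
Solving the system yields a = -5, b = -3, c = 4.
So g(n) = -5n² - 3n + 4.
Then g(0) = 4.

4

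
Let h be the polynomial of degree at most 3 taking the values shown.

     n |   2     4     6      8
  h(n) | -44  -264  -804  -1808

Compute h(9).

Forward differences of the values at n = 2, 4, 6, 8:
  h  : -44  -264  -804  -1808
  Δ  : -220  -540  -1004
  Δ^2: -320  -464
  Δ^3: -144
The third differences are constant, confirming degree 3.
Interpolating (Newton forward form) and evaluating at n = 9 gives h(9) = -2529.

-2529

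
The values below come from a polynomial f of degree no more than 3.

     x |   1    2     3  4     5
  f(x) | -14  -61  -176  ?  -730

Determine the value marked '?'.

-389

The 4 known points determine the degree-3 polynomial uniquely.
Write f(x) = ax^3 + bx^2 + cx + d. Substituting each data point gives a linear system:
  a + b + c + d = -14
  8a + 4b + 2c + d = -61
  27a + 9b + 3c + d = -176
  125a + 25b + 5c + d = -730
Solving the system yields a = -5, b = -4, c = 0, d = -5.
So f(x) = -5x³ - 4x² - 5.
Then f(4) = -389.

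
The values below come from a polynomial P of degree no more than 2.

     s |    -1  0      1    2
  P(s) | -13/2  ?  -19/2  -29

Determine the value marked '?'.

-2

The 3 known points determine the degree-2 polynomial uniquely.
Write P(s) = as^2 + bs + c. Substituting each data point gives a linear system:
  a - b + c = -13/2
  a + b + c = -19/2
  4a + 2b + c = -29
Solving the system yields a = -6, b = -3/2, c = -2.
So P(s) = -6s² - (3/2)s - 2.
Then P(0) = -2.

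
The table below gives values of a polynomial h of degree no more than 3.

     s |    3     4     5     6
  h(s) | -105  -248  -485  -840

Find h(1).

Write h(s) = as^3 + bs^2 + cs + d. Substituting each data point gives a linear system:
  27a + 9b + 3c + d = -105
  64a + 16b + 4c + d = -248
  125a + 25b + 5c + d = -485
  216a + 36b + 6c + d = -840
Solving the system yields a = -4, b = 1, c = -2, d = 0.
So h(s) = -4s^3 + s^2 - 2s.
Then h(1) = -5.

-5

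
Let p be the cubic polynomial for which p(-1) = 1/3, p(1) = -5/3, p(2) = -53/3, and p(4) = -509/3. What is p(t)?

p(t) = -3t^3 + t^2 + 2t - 5/3

Write p(t) = at^3 + bt^2 + ct + d. Substituting each data point gives a linear system:
  -a + b - c + d = 1/3
  a + b + c + d = -5/3
  8a + 4b + 2c + d = -53/3
  64a + 16b + 4c + d = -509/3
Solving the system yields a = -3, b = 1, c = 2, d = -5/3.
So p(t) = -3t^3 + t^2 + 2t - 5/3.
Check: p(2) = -53/3. ✓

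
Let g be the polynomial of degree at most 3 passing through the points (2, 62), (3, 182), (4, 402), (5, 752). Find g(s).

g(s) = 5s^3 + 5s^2 + 2

Using the Lagrange interpolation formula with nodes 2, 3, 4, 5:
  L_0(s) = (s - 3)(s - 4)(s - 5) / -6
  L_1(s) = (s - 2)(s - 4)(s - 5) / 2
  L_2(s) = (s - 2)(s - 3)(s - 5) / -2
  L_3(s) = (s - 2)(s - 3)(s - 4) / 6
Then g(s) = 62·L_0(s) + 182·L_1(s) + 402·L_2(s) + 752·L_3(s).
Expanding and collecting terms gives g(s) = 5s³ + 5s² + 2.
Check: g(4) = 402. ✓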